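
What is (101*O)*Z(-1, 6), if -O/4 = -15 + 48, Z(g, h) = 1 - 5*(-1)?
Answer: -79992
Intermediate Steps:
Z(g, h) = 6 (Z(g, h) = 1 + 5 = 6)
O = -132 (O = -4*(-15 + 48) = -4*33 = -132)
(101*O)*Z(-1, 6) = (101*(-132))*6 = -13332*6 = -79992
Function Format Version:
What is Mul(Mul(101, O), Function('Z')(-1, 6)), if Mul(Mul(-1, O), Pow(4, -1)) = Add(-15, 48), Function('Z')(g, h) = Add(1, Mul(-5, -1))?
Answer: -79992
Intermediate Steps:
Function('Z')(g, h) = 6 (Function('Z')(g, h) = Add(1, 5) = 6)
O = -132 (O = Mul(-4, Add(-15, 48)) = Mul(-4, 33) = -132)
Mul(Mul(101, O), Function('Z')(-1, 6)) = Mul(Mul(101, -132), 6) = Mul(-13332, 6) = -79992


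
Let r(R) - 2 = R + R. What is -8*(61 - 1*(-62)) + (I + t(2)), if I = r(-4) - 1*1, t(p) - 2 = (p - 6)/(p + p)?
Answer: -990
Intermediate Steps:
t(p) = 2 + (-6 + p)/(2*p) (t(p) = 2 + (p - 6)/(p + p) = 2 + (-6 + p)/((2*p)) = 2 + (-6 + p)*(1/(2*p)) = 2 + (-6 + p)/(2*p))
r(R) = 2 + 2*R (r(R) = 2 + (R + R) = 2 + 2*R)
I = -7 (I = (2 + 2*(-4)) - 1*1 = (2 - 8) - 1 = -6 - 1 = -7)
-8*(61 - 1*(-62)) + (I + t(2)) = -8*(61 - 1*(-62)) + (-7 + (5/2 - 3/2)) = -8*(61 + 62) + (-7 + (5/2 - 3*½)) = -8*123 + (-7 + (5/2 - 3/2)) = -984 + (-7 + 1) = -984 - 6 = -990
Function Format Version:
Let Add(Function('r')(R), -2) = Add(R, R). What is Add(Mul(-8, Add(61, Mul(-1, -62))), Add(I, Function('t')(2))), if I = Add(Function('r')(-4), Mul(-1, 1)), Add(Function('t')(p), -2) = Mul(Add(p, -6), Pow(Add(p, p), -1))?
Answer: -990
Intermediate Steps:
Function('t')(p) = Add(2, Mul(Rational(1, 2), Pow(p, -1), Add(-6, p))) (Function('t')(p) = Add(2, Mul(Add(p, -6), Pow(Add(p, p), -1))) = Add(2, Mul(Add(-6, p), Pow(Mul(2, p), -1))) = Add(2, Mul(Add(-6, p), Mul(Rational(1, 2), Pow(p, -1)))) = Add(2, Mul(Rational(1, 2), Pow(p, -1), Add(-6, p))))
Function('r')(R) = Add(2, Mul(2, R)) (Function('r')(R) = Add(2, Add(R, R)) = Add(2, Mul(2, R)))
I = -7 (I = Add(Add(2, Mul(2, -4)), Mul(-1, 1)) = Add(Add(2, -8), -1) = Add(-6, -1) = -7)
Add(Mul(-8, Add(61, Mul(-1, -62))), Add(I, Function('t')(2))) = Add(Mul(-8, Add(61, Mul(-1, -62))), Add(-7, Add(Rational(5, 2), Mul(-3, Pow(2, -1))))) = Add(Mul(-8, Add(61, 62)), Add(-7, Add(Rational(5, 2), Mul(-3, Rational(1, 2))))) = Add(Mul(-8, 123), Add(-7, Add(Rational(5, 2), Rational(-3, 2)))) = Add(-984, Add(-7, 1)) = Add(-984, -6) = -990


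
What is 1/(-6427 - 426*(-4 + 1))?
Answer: -1/5149 ≈ -0.00019421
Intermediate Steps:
1/(-6427 - 426*(-4 + 1)) = 1/(-6427 - 426*(-3)) = 1/(-6427 - 71*(-18)) = 1/(-6427 + 1278) = 1/(-5149) = -1/5149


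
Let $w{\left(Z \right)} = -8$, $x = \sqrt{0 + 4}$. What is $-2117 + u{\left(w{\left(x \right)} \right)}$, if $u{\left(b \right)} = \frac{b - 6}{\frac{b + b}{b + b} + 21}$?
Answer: $- \frac{23294}{11} \approx -2117.6$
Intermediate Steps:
$x = 2$ ($x = \sqrt{4} = 2$)
$u{\left(b \right)} = - \frac{3}{11} + \frac{b}{22}$ ($u{\left(b \right)} = \frac{-6 + b}{\frac{2 b}{2 b} + 21} = \frac{-6 + b}{2 b \frac{1}{2 b} + 21} = \frac{-6 + b}{1 + 21} = \frac{-6 + b}{22} = \left(-6 + b\right) \frac{1}{22} = - \frac{3}{11} + \frac{b}{22}$)
$-2117 + u{\left(w{\left(x \right)} \right)} = -2117 + \left(- \frac{3}{11} + \frac{1}{22} \left(-8\right)\right) = -2117 - \frac{7}{11} = - \frac{23294}{11}$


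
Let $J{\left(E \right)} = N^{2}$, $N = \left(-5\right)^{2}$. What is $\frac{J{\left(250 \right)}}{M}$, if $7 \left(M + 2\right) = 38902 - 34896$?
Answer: $\frac{4375}{3992} \approx 1.0959$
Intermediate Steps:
$N = 25$
$J{\left(E \right)} = 625$ ($J{\left(E \right)} = 25^{2} = 625$)
$M = \frac{3992}{7}$ ($M = -2 + \frac{38902 - 34896}{7} = -2 + \frac{1}{7} \cdot 4006 = -2 + \frac{4006}{7} = \frac{3992}{7} \approx 570.29$)
$\frac{J{\left(250 \right)}}{M} = \frac{625}{\frac{3992}{7}} = 625 \cdot \frac{7}{3992} = \frac{4375}{3992}$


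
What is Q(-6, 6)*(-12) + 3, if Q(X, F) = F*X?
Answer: 435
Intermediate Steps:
Q(-6, 6)*(-12) + 3 = (6*(-6))*(-12) + 3 = -36*(-12) + 3 = 432 + 3 = 435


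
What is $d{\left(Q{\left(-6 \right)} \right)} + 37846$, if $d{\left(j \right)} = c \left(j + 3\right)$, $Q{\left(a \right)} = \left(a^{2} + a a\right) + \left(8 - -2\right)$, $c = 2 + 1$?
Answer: $38101$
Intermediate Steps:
$c = 3$
$Q{\left(a \right)} = 10 + 2 a^{2}$ ($Q{\left(a \right)} = \left(a^{2} + a^{2}\right) + \left(8 + 2\right) = 2 a^{2} + 10 = 10 + 2 a^{2}$)
$d{\left(j \right)} = 9 + 3 j$ ($d{\left(j \right)} = 3 \left(j + 3\right) = 3 \left(3 + j\right) = 9 + 3 j$)
$d{\left(Q{\left(-6 \right)} \right)} + 37846 = \left(9 + 3 \left(10 + 2 \left(-6\right)^{2}\right)\right) + 37846 = \left(9 + 3 \left(10 + 2 \cdot 36\right)\right) + 37846 = \left(9 + 3 \left(10 + 72\right)\right) + 37846 = \left(9 + 3 \cdot 82\right) + 37846 = \left(9 + 246\right) + 37846 = 255 + 37846 = 38101$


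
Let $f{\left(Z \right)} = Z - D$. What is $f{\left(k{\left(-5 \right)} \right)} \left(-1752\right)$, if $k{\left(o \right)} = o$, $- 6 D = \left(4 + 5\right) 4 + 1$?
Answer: $-2044$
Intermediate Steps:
$D = - \frac{37}{6}$ ($D = - \frac{\left(4 + 5\right) 4 + 1}{6} = - \frac{9 \cdot 4 + 1}{6} = - \frac{36 + 1}{6} = \left(- \frac{1}{6}\right) 37 = - \frac{37}{6} \approx -6.1667$)
$f{\left(Z \right)} = \frac{37}{6} + Z$ ($f{\left(Z \right)} = Z - - \frac{37}{6} = Z + \frac{37}{6} = \frac{37}{6} + Z$)
$f{\left(k{\left(-5 \right)} \right)} \left(-1752\right) = \left(\frac{37}{6} - 5\right) \left(-1752\right) = \frac{7}{6} \left(-1752\right) = -2044$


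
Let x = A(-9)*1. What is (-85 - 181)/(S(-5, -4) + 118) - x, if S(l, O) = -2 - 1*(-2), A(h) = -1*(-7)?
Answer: -546/59 ≈ -9.2542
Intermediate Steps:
A(h) = 7
S(l, O) = 0 (S(l, O) = -2 + 2 = 0)
x = 7 (x = 7*1 = 7)
(-85 - 181)/(S(-5, -4) + 118) - x = (-85 - 181)/(0 + 118) - 1*7 = -266/118 - 7 = -266*1/118 - 7 = -133/59 - 7 = -546/59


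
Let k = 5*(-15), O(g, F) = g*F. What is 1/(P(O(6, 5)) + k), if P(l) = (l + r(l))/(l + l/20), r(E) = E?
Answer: -21/1535 ≈ -0.013681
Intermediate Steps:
O(g, F) = F*g
k = -75
P(l) = 40/21 (P(l) = (l + l)/(l + l/20) = (2*l)/(l + l*(1/20)) = (2*l)/(l + l/20) = (2*l)/((21*l/20)) = (2*l)*(20/(21*l)) = 40/21)
1/(P(O(6, 5)) + k) = 1/(40/21 - 75) = 1/(-1535/21) = -21/1535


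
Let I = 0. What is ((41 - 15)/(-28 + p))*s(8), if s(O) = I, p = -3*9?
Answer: 0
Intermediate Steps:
p = -27
s(O) = 0
((41 - 15)/(-28 + p))*s(8) = ((41 - 15)/(-28 - 27))*0 = (26/(-55))*0 = (26*(-1/55))*0 = -26/55*0 = 0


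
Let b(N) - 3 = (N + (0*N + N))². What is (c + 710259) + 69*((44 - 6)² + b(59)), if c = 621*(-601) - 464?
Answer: 1397173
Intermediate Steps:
b(N) = 3 + 4*N² (b(N) = 3 + (N + (0*N + N))² = 3 + (N + (0 + N))² = 3 + (N + N)² = 3 + (2*N)² = 3 + 4*N²)
c = -373685 (c = -373221 - 464 = -373685)
(c + 710259) + 69*((44 - 6)² + b(59)) = (-373685 + 710259) + 69*((44 - 6)² + (3 + 4*59²)) = 336574 + 69*(38² + (3 + 4*3481)) = 336574 + 69*(1444 + (3 + 13924)) = 336574 + 69*(1444 + 13927) = 336574 + 69*15371 = 336574 + 1060599 = 1397173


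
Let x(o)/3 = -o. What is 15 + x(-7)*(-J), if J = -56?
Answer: 1191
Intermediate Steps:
x(o) = -3*o (x(o) = 3*(-o) = -3*o)
15 + x(-7)*(-J) = 15 + (-3*(-7))*(-1*(-56)) = 15 + 21*56 = 15 + 1176 = 1191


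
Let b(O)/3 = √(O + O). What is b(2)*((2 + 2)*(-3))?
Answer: -72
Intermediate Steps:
b(O) = 3*√2*√O (b(O) = 3*√(O + O) = 3*√(2*O) = 3*(√2*√O) = 3*√2*√O)
b(2)*((2 + 2)*(-3)) = (3*√2*√2)*((2 + 2)*(-3)) = 6*(4*(-3)) = 6*(-12) = -72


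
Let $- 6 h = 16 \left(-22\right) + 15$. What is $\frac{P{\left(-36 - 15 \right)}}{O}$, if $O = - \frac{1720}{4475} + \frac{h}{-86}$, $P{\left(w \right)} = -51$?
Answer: $\frac{23552820}{479119} \approx 49.159$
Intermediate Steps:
$h = \frac{337}{6}$ ($h = - \frac{16 \left(-22\right) + 15}{6} = - \frac{-352 + 15}{6} = \left(- \frac{1}{6}\right) \left(-337\right) = \frac{337}{6} \approx 56.167$)
$O = - \frac{479119}{461820}$ ($O = - \frac{1720}{4475} + \frac{337}{6 \left(-86\right)} = \left(-1720\right) \frac{1}{4475} + \frac{337}{6} \left(- \frac{1}{86}\right) = - \frac{344}{895} - \frac{337}{516} = - \frac{479119}{461820} \approx -1.0375$)
$\frac{P{\left(-36 - 15 \right)}}{O} = - \frac{51}{- \frac{479119}{461820}} = \left(-51\right) \left(- \frac{461820}{479119}\right) = \frac{23552820}{479119}$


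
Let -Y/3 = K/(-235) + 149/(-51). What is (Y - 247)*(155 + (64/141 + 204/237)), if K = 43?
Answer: -551119401091/14833435 ≈ -37154.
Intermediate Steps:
Y = 37208/3995 (Y = -3*(43/(-235) + 149/(-51)) = -3*(43*(-1/235) + 149*(-1/51)) = -3*(-43/235 - 149/51) = -3*(-37208/11985) = 37208/3995 ≈ 9.3136)
(Y - 247)*(155 + (64/141 + 204/237)) = (37208/3995 - 247)*(155 + (64/141 + 204/237)) = -949557*(155 + (64*(1/141) + 204*(1/237)))/3995 = -949557*(155 + (64/141 + 68/79))/3995 = -949557*(155 + 14644/11139)/3995 = -949557/3995*1741189/11139 = -551119401091/14833435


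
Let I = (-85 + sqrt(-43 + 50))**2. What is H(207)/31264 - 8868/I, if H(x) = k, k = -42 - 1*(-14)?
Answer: -41802596957/33934156632 - 125630*sqrt(7)/4341627 ≈ -1.3084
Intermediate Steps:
k = -28 (k = -42 + 14 = -28)
I = (-85 + sqrt(7))**2 ≈ 6782.2
H(x) = -28
H(207)/31264 - 8868/I = -28/31264 - 8868/(85 - sqrt(7))**2 = -28*1/31264 - 8868/(85 - sqrt(7))**2 = -7/7816 - 8868/(85 - sqrt(7))**2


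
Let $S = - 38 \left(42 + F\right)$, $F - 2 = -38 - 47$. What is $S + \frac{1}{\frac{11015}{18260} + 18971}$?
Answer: $\frac{107944935262}{69284295} \approx 1558.0$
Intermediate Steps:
$F = -83$ ($F = 2 - 85 = -83$)
$S = 1558$ ($S = - 38 \left(42 - 83\right) = \left(-38\right) \left(-41\right) = 1558$)
$S + \frac{1}{\frac{11015}{18260} + 18971} = 1558 + \frac{1}{\frac{11015}{18260} + 18971} = 1558 + \frac{1}{11015 \cdot \frac{1}{18260} + 18971} = 1558 + \frac{1}{\frac{2203}{3652} + 18971} = 1558 + \frac{1}{\frac{69284295}{3652}} = 1558 + \frac{3652}{69284295} = \frac{107944935262}{69284295}$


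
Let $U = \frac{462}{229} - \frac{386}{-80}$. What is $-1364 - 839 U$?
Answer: $- \frac{65080243}{9160} \approx -7104.8$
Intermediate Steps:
$U = \frac{62677}{9160}$ ($U = 462 \cdot \frac{1}{229} - - \frac{193}{40} = \frac{462}{229} + \frac{193}{40} = \frac{62677}{9160} \approx 6.8425$)
$-1364 - 839 U = -1364 - \frac{52586003}{9160} = - \frac{65080243}{9160}$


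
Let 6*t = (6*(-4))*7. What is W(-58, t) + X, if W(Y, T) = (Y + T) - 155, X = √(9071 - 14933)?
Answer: -241 + I*√5862 ≈ -241.0 + 76.564*I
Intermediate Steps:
t = -28 (t = ((6*(-4))*7)/6 = (-24*7)/6 = (⅙)*(-168) = -28)
X = I*√5862 (X = √(-5862) = I*√5862 ≈ 76.564*I)
W(Y, T) = -155 + T + Y (W(Y, T) = (T + Y) - 155 = -155 + T + Y)
W(-58, t) + X = (-155 - 28 - 58) + I*√5862 = -241 + I*√5862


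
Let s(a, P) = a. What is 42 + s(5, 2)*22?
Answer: 152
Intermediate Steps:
42 + s(5, 2)*22 = 42 + 5*22 = 42 + 110 = 152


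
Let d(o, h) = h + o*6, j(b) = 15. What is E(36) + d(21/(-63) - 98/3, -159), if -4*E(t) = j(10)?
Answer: -1443/4 ≈ -360.75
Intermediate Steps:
d(o, h) = h + 6*o
E(t) = -15/4 (E(t) = -¼*15 = -15/4)
E(36) + d(21/(-63) - 98/3, -159) = -15/4 + (-159 + 6*(21/(-63) - 98/3)) = -15/4 + (-159 + 6*(21*(-1/63) - 98*⅓)) = -15/4 + (-159 + 6*(-⅓ - 98/3)) = -15/4 + (-159 + 6*(-33)) = -15/4 + (-159 - 198) = -15/4 - 357 = -1443/4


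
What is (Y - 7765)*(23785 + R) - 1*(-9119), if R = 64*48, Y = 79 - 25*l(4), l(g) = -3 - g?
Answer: -201713808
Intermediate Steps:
Y = 254 (Y = 79 - 25*(-3 - 1*4) = 79 - 25*(-3 - 4) = 79 - 25*(-7) = 79 + 175 = 254)
R = 3072
(Y - 7765)*(23785 + R) - 1*(-9119) = (254 - 7765)*(23785 + 3072) - 1*(-9119) = -7511*26857 + 9119 = -201722927 + 9119 = -201713808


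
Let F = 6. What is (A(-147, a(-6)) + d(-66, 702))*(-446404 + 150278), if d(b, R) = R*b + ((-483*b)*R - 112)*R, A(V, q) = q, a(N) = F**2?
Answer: -4651985768236992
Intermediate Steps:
a(N) = 36 (a(N) = 6**2 = 36)
d(b, R) = R*b + R*(-112 - 483*R*b) (d(b, R) = R*b + (-483*R*b - 112)*R = R*b + (-112 - 483*R*b)*R = R*b + R*(-112 - 483*R*b))
(A(-147, a(-6)) + d(-66, 702))*(-446404 + 150278) = (36 + 702*(-112 - 66 - 483*702*(-66)))*(-446404 + 150278) = (36 + 702*(-112 - 66 + 22378356))*(-296126) = (36 + 702*22378178)*(-296126) = (36 + 15709480956)*(-296126) = 15709480992*(-296126) = -4651985768236992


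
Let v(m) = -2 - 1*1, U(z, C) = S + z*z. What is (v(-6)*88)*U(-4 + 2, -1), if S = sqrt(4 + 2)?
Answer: -1056 - 264*sqrt(6) ≈ -1702.7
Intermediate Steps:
S = sqrt(6) ≈ 2.4495
U(z, C) = sqrt(6) + z**2 (U(z, C) = sqrt(6) + z*z = sqrt(6) + z**2)
v(m) = -3 (v(m) = -2 - 1 = -3)
(v(-6)*88)*U(-4 + 2, -1) = (-3*88)*(sqrt(6) + (-4 + 2)**2) = -264*(sqrt(6) + (-2)**2) = -264*(sqrt(6) + 4) = -264*(4 + sqrt(6)) = -1056 - 264*sqrt(6)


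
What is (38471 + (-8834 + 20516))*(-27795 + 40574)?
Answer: 640905187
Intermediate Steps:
(38471 + (-8834 + 20516))*(-27795 + 40574) = (38471 + 11682)*12779 = 50153*12779 = 640905187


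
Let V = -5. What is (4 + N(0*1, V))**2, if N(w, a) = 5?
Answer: 81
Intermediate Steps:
(4 + N(0*1, V))**2 = (4 + 5)**2 = 9**2 = 81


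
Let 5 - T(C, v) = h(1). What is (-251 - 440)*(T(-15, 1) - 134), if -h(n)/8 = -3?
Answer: 105723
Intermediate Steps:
h(n) = 24 (h(n) = -8*(-3) = 24)
T(C, v) = -19 (T(C, v) = 5 - 1*24 = 5 - 24 = -19)
(-251 - 440)*(T(-15, 1) - 134) = (-251 - 440)*(-19 - 134) = -691*(-153) = 105723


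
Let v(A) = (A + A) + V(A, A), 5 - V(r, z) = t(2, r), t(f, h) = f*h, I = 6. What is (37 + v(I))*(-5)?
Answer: -210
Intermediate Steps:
V(r, z) = 5 - 2*r
v(A) = 5 (v(A) = (A + A) + (5 - 2*A) = 2*A + (5 - 2*A) = 5)
(37 + v(I))*(-5) = (37 + 5)*(-5) = 42*(-5) = -210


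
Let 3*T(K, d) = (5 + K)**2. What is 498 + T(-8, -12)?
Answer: 501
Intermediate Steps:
T(K, d) = (5 + K)**2/3
498 + T(-8, -12) = 498 + (5 - 8)**2/3 = 498 + (1/3)*(-3)**2 = 498 + (1/3)*9 = 498 + 3 = 501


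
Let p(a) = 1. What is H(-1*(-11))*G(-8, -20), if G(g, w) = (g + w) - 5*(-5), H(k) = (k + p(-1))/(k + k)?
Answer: -18/11 ≈ -1.6364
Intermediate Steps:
H(k) = (1 + k)/(2*k) (H(k) = (k + 1)/(k + k) = (1 + k)/((2*k)) = (1 + k)*(1/(2*k)) = (1 + k)/(2*k))
G(g, w) = 25 + g + w (G(g, w) = (g + w) + 25 = 25 + g + w)
H(-1*(-11))*G(-8, -20) = ((1 - 1*(-11))/(2*((-1*(-11)))))*(25 - 8 - 20) = ((1/2)*(1 + 11)/11)*(-3) = ((1/2)*(1/11)*12)*(-3) = (6/11)*(-3) = -18/11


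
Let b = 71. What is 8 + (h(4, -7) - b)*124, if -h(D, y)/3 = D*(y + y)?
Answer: 12036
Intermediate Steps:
h(D, y) = -6*D*y (h(D, y) = -3*D*(y + y) = -3*D*2*y = -6*D*y)
8 + (h(4, -7) - b)*124 = 8 + (-6*4*(-7) - 1*71)*124 = 8 + (168 - 71)*124 = 8 + 97*124 = 8 + 12028 = 12036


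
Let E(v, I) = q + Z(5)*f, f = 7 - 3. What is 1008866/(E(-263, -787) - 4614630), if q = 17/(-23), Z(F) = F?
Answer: -23203918/106136047 ≈ -0.21862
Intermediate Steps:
q = -17/23 (q = 17*(-1/23) = -17/23 ≈ -0.73913)
f = 4
E(v, I) = 443/23 (E(v, I) = -17/23 + 5*4 = -17/23 + 20 = 443/23)
1008866/(E(-263, -787) - 4614630) = 1008866/(443/23 - 4614630) = 1008866/(-106136047/23) = 1008866*(-23/106136047) = -23203918/106136047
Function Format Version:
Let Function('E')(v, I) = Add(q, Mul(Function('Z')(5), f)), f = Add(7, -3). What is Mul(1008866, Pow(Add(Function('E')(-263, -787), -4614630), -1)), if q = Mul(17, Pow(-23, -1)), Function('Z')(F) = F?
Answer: Rational(-23203918, 106136047) ≈ -0.21862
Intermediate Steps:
q = Rational(-17, 23) (q = Mul(17, Rational(-1, 23)) = Rational(-17, 23) ≈ -0.73913)
f = 4
Function('E')(v, I) = Rational(443, 23) (Function('E')(v, I) = Add(Rational(-17, 23), Mul(5, 4)) = Add(Rational(-17, 23), 20) = Rational(443, 23))
Mul(1008866, Pow(Add(Function('E')(-263, -787), -4614630), -1)) = Mul(1008866, Pow(Add(Rational(443, 23), -4614630), -1)) = Mul(1008866, Pow(Rational(-106136047, 23), -1)) = Mul(1008866, Rational(-23, 106136047)) = Rational(-23203918, 106136047)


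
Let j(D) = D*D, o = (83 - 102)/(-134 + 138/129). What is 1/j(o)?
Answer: 32672656/667489 ≈ 48.949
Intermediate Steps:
o = 817/5716 (o = -19/(-134 + 138*(1/129)) = -19/(-134 + 46/43) = -19/(-5716/43) = -19*(-43/5716) = 817/5716 ≈ 0.14293)
j(D) = D**2
1/j(o) = 1/((817/5716)**2) = 1/(667489/32672656) = 32672656/667489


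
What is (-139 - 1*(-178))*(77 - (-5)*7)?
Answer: 4368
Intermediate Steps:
(-139 - 1*(-178))*(77 - (-5)*7) = (-139 + 178)*(77 - 1*(-35)) = 39*(77 + 35) = 39*112 = 4368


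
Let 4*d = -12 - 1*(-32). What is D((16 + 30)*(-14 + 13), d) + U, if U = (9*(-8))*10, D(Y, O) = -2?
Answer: -722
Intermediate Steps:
d = 5 (d = (-12 - 1*(-32))/4 = (-12 + 32)/4 = (¼)*20 = 5)
U = -720 (U = -72*10 = -720)
D((16 + 30)*(-14 + 13), d) + U = -2 - 720 = -722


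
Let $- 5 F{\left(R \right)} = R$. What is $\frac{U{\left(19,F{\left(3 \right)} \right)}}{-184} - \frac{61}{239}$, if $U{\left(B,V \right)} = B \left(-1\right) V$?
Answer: $- \frac{69743}{219880} \approx -0.31719$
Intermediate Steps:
$F{\left(R \right)} = - \frac{R}{5}$
$U{\left(B,V \right)} = - B V$
$\frac{U{\left(19,F{\left(3 \right)} \right)}}{-184} - \frac{61}{239} = \frac{\left(-1\right) 19 \left(\left(- \frac{1}{5}\right) 3\right)}{-184} - \frac{61}{239} = \left(-1\right) 19 \left(- \frac{3}{5}\right) \left(- \frac{1}{184}\right) - \frac{61}{239} = \frac{57}{5} \left(- \frac{1}{184}\right) - \frac{61}{239} = - \frac{57}{920} - \frac{61}{239} = - \frac{69743}{219880}$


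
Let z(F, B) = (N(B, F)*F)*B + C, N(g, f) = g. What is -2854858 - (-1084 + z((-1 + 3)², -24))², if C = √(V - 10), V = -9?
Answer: -4343239 - 2440*I*√19 ≈ -4.3432e+6 - 10636.0*I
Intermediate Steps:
C = I*√19 (C = √(-9 - 10) = √(-19) = I*√19 ≈ 4.3589*I)
z(F, B) = I*√19 + F*B² (z(F, B) = (B*F)*B + I*√19 = F*B² + I*√19 = I*√19 + F*B²)
-2854858 - (-1084 + z((-1 + 3)², -24))² = -2854858 - (-1084 + (I*√19 + (-1 + 3)²*(-24)²))² = -2854858 - (-1084 + (I*√19 + 2²*576))² = -2854858 - (-1084 + (I*√19 + 4*576))² = -2854858 - (-1084 + (I*√19 + 2304))² = -2854858 - (-1084 + (2304 + I*√19))² = -2854858 - (1220 + I*√19)²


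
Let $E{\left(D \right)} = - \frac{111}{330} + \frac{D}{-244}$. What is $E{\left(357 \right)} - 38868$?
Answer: $- \frac{521632709}{13420} \approx -38870.0$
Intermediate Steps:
$E{\left(D \right)} = - \frac{37}{110} - \frac{D}{244}$ ($E{\left(D \right)} = \left(-111\right) \frac{1}{330} + D \left(- \frac{1}{244}\right) = - \frac{37}{110} - \frac{D}{244}$)
$E{\left(357 \right)} - 38868 = \left(- \frac{37}{110} - \frac{357}{244}\right) - 38868 = - \frac{24149}{13420} - 38868 = - \frac{521632709}{13420}$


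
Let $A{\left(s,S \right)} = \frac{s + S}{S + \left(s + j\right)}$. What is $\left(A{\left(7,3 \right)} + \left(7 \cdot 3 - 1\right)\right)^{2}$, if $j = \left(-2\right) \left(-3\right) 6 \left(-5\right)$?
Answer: $\frac{114921}{289} \approx 397.65$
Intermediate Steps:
$j = -180$ ($j = 6 \cdot 6 \left(-5\right) = 36 \left(-5\right) = -180$)
$A{\left(s,S \right)} = \frac{S + s}{-180 + S + s}$ ($A{\left(s,S \right)} = \frac{s + S}{S + \left(s - 180\right)} = \frac{S + s}{S + \left(-180 + s\right)} = \frac{S + s}{-180 + S + s}$)
$\left(A{\left(7,3 \right)} + \left(7 \cdot 3 - 1\right)\right)^{2} = \left(\frac{3 + 7}{-180 + 3 + 7} + \left(7 \cdot 3 - 1\right)\right)^{2} = \left(\frac{1}{-170} \cdot 10 + \left(21 - 1\right)\right)^{2} = \left(\left(- \frac{1}{170}\right) 10 + 20\right)^{2} = \left(- \frac{1}{17} + 20\right)^{2} = \left(\frac{339}{17}\right)^{2} = \frac{114921}{289}$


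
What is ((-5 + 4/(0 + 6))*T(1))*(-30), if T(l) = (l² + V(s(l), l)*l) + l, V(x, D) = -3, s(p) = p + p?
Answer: -130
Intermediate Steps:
s(p) = 2*p
T(l) = l² - 2*l (T(l) = (l² - 3*l) + l = l² - 2*l)
((-5 + 4/(0 + 6))*T(1))*(-30) = ((-5 + 4/(0 + 6))*(1*(-2 + 1)))*(-30) = ((-5 + 4/6)*(1*(-1)))*(-30) = ((-5 + 4*(⅙))*(-1))*(-30) = ((-5 + ⅔)*(-1))*(-30) = -13/3*(-1)*(-30) = (13/3)*(-30) = -130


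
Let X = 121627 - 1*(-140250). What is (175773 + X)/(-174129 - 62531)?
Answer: -43765/23666 ≈ -1.8493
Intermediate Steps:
X = 261877 (X = 121627 + 140250 = 261877)
(175773 + X)/(-174129 - 62531) = (175773 + 261877)/(-174129 - 62531) = 437650/(-236660) = 437650*(-1/236660) = -43765/23666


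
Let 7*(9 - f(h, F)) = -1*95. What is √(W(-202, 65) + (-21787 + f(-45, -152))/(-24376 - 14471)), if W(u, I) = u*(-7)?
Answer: √104600197447053/271929 ≈ 37.611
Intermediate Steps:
f(h, F) = 158/7 (f(h, F) = 9 - (-1)*95/7 = 9 - ⅐*(-95) = 9 + 95/7 = 158/7)
W(u, I) = -7*u
√(W(-202, 65) + (-21787 + f(-45, -152))/(-24376 - 14471)) = √(-7*(-202) + (-21787 + 158/7)/(-24376 - 14471)) = √(1414 - 152351/7/(-38847)) = √(1414 - 152351/7*(-1/38847)) = √(1414 + 152351/271929) = √(384659957/271929) = √104600197447053/271929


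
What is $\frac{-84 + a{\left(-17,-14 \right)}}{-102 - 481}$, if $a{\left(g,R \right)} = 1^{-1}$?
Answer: $\frac{83}{583} \approx 0.14237$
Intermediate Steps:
$a{\left(g,R \right)} = 1$
$\frac{-84 + a{\left(-17,-14 \right)}}{-102 - 481} = \frac{-84 + 1}{-102 - 481} = - \frac{83}{-583} = \left(-83\right) \left(- \frac{1}{583}\right) = \frac{83}{583}$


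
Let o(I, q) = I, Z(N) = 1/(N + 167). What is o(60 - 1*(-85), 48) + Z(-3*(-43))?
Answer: 42921/296 ≈ 145.00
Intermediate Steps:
Z(N) = 1/(167 + N)
o(60 - 1*(-85), 48) + Z(-3*(-43)) = (60 - 1*(-85)) + 1/(167 - 3*(-43)) = (60 + 85) + 1/(167 + 129) = 145 + 1/296 = 42921/296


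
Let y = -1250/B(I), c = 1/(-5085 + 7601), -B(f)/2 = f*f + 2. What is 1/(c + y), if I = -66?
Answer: 5482364/788429 ≈ 6.9535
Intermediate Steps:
B(f) = -4 - 2*f**2 (B(f) = -2*(f*f + 2) = -2*(f**2 + 2) = -2*(2 + f**2) = -4 - 2*f**2)
c = 1/2516 ≈ 0.00039746
y = 625/4358 (y = -1250/(-4 - 2*(-66)**2) = -1250/(-4 - 2*4356) = -1250/(-4 - 8712) = -1250/(-8716) = -1250*(-1/8716) = 625/4358 ≈ 0.14341)
1/(c + y) = 1/(1/2516 + 625/4358) = 1/(788429/5482364) = 5482364/788429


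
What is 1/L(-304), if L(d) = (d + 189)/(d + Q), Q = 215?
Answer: 89/115 ≈ 0.77391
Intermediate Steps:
L(d) = (189 + d)/(215 + d) (L(d) = (d + 189)/(d + 215) = (189 + d)/(215 + d))
1/L(-304) = 1/((189 - 304)/(215 - 304)) = 1/(-115/(-89)) = 1/(-1/89*(-115)) = 1/(115/89) = 89/115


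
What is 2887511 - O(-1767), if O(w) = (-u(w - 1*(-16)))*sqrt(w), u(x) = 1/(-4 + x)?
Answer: 2887511 - I*sqrt(1767)/1755 ≈ 2.8875e+6 - 0.023952*I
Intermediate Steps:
O(w) = -sqrt(w)/(12 + w) (O(w) = (-1/(-4 + (w - 1*(-16))))*sqrt(w) = (-1/(-4 + (w + 16)))*sqrt(w) = (-1/(-4 + (16 + w)))*sqrt(w) = (-1/(12 + w))*sqrt(w) = -sqrt(w)/(12 + w))
2887511 - O(-1767) = 2887511 - (-1)*sqrt(-1767)/(12 - 1767) = 2887511 - (-1)*I*sqrt(1767)/(-1755) = 2887511 - (-1)*I*sqrt(1767)*(-1)/1755 = 2887511 - I*sqrt(1767)/1755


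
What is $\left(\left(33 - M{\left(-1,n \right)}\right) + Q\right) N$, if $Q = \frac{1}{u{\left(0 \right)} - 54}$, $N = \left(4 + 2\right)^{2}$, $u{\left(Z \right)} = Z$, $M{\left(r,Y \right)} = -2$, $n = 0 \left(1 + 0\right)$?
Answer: $\frac{3778}{3} \approx 1259.3$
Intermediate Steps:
$n = 0$ ($n = 0 \cdot 1 = 0$)
$N = 36$ ($N = 6^{2} = 36$)
$Q = - \frac{1}{54}$ ($Q = \frac{1}{0 - 54} = \frac{1}{-54} = - \frac{1}{54} \approx -0.018519$)
$\left(\left(33 - M{\left(-1,n \right)}\right) + Q\right) N = \left(\left(33 - -2\right) - \frac{1}{54}\right) 36 = \left(\left(33 + 2\right) - \frac{1}{54}\right) 36 = \left(35 - \frac{1}{54}\right) 36 = \frac{1889}{54} \cdot 36 = \frac{3778}{3}$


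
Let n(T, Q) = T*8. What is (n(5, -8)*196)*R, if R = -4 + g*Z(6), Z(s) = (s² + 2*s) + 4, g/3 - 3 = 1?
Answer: 4860800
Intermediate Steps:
g = 12 (g = 9 + 3*1 = 9 + 3 = 12)
Z(s) = 4 + s² + 2*s
n(T, Q) = 8*T
R = 620 (R = -4 + 12*(4 + 6² + 2*6) = -4 + 12*(4 + 36 + 12) = -4 + 12*52 = -4 + 624 = 620)
(n(5, -8)*196)*R = ((8*5)*196)*620 = (40*196)*620 = 7840*620 = 4860800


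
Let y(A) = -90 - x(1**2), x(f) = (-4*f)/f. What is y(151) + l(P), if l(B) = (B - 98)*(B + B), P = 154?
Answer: 17162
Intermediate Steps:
l(B) = 2*B*(-98 + B) (l(B) = (-98 + B)*(2*B) = 2*B*(-98 + B))
x(f) = -4
y(A) = -86 (y(A) = -90 - 1*(-4) = -90 + 4 = -86)
y(151) + l(P) = -86 + 2*154*(-98 + 154) = -86 + 2*154*56 = -86 + 17248 = 17162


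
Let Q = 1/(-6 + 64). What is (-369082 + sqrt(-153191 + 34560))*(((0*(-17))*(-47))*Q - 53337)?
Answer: 19685726634 - 53337*I*sqrt(118631) ≈ 1.9686e+10 - 1.8371e+7*I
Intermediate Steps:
Q = 1/58 ≈ 0.017241
(-369082 + sqrt(-153191 + 34560))*(((0*(-17))*(-47))*Q - 53337) = (-369082 + sqrt(-153191 + 34560))*(((0*(-17))*(-47))*(1/58) - 53337) = (-369082 + sqrt(-118631))*((0*(-47))*(1/58) - 53337) = (-369082 + I*sqrt(118631))*(0*(1/58) - 53337) = (-369082 + I*sqrt(118631))*(0 - 53337) = (-369082 + I*sqrt(118631))*(-53337) = 19685726634 - 53337*I*sqrt(118631)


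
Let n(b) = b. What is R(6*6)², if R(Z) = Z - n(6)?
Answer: 900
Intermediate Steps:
R(Z) = -6 + Z (R(Z) = Z - 1*6 = Z - 6 = -6 + Z)
R(6*6)² = (-6 + 6*6)² = (-6 + 36)² = 30² = 900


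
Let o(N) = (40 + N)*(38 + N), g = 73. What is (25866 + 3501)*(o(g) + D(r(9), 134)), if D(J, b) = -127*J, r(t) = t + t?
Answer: 301217319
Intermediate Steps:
r(t) = 2*t
o(N) = (38 + N)*(40 + N)
(25866 + 3501)*(o(g) + D(r(9), 134)) = (25866 + 3501)*((1520 + 73² + 78*73) - 254*9) = 29367*((1520 + 5329 + 5694) - 127*18) = 29367*(12543 - 2286) = 29367*10257 = 301217319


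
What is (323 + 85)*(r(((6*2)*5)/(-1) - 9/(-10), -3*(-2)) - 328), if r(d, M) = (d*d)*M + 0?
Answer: 210414372/25 ≈ 8.4166e+6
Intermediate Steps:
r(d, M) = M*d² (r(d, M) = d²*M + 0 = M*d² + 0 = M*d²)
(323 + 85)*(r(((6*2)*5)/(-1) - 9/(-10), -3*(-2)) - 328) = (323 + 85)*((-3*(-2))*(((6*2)*5)/(-1) - 9/(-10))² - 328) = 408*(6*((12*5)*(-1) - 9*(-⅒))² - 328) = 408*(6*(60*(-1) + 9/10)² - 328) = 408*(6*(-60 + 9/10)² - 328) = 408*(6*(-591/10)² - 328) = 408*(6*(349281/100) - 328) = 408*(1047843/50 - 328) = 408*(1031443/50) = 210414372/25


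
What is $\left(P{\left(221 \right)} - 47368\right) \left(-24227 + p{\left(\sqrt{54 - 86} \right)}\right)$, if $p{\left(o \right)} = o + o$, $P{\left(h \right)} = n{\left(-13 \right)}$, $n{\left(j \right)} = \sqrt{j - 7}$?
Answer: $2 \left(23684 - i \sqrt{5}\right) \left(24227 - 8 i \sqrt{2}\right) \approx 1.1476 \cdot 10^{9} - 6.4425 \cdot 10^{5} i$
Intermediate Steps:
$n{\left(j \right)} = \sqrt{-7 + j}$
$P{\left(h \right)} = 2 i \sqrt{5}$ ($P{\left(h \right)} = \sqrt{-7 - 13} = \sqrt{-20} = 2 i \sqrt{5}$)
$p{\left(o \right)} = 2 o$
$\left(P{\left(221 \right)} - 47368\right) \left(-24227 + p{\left(\sqrt{54 - 86} \right)}\right) = \left(2 i \sqrt{5} - 47368\right) \left(-24227 + 2 \sqrt{54 - 86}\right) = \left(-47368 + 2 i \sqrt{5}\right) \left(-24227 + 2 \sqrt{-32}\right) = \left(-47368 + 2 i \sqrt{5}\right) \left(-24227 + 2 \cdot 4 i \sqrt{2}\right) = \left(-47368 + 2 i \sqrt{5}\right) \left(-24227 + 8 i \sqrt{2}\right)$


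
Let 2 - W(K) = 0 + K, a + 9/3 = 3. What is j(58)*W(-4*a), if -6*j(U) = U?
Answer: -58/3 ≈ -19.333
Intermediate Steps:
j(U) = -U/6
a = 0 (a = -3 + 3 = 0)
W(K) = 2 - K (W(K) = 2 - (0 + K) = 2 - K)
j(58)*W(-4*a) = (-⅙*58)*(2 - (-4)*0) = -29*(2 - 1*0)/3 = -29*(2 + 0)/3 = -29/3*2 = -58/3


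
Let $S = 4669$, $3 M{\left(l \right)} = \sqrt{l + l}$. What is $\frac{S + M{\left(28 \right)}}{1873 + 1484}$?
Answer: $\frac{4669}{3357} + \frac{2 \sqrt{14}}{10071} \approx 1.3916$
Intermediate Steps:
$M{\left(l \right)} = \frac{\sqrt{2} \sqrt{l}}{3}$ ($M{\left(l \right)} = \frac{\sqrt{l + l}}{3} = \frac{\sqrt{2 l}}{3} = \frac{\sqrt{2} \sqrt{l}}{3}$)
$\frac{S + M{\left(28 \right)}}{1873 + 1484} = \frac{4669 + \frac{\sqrt{2} \sqrt{28}}{3}}{1873 + 1484} = \frac{4669 + \frac{\sqrt{2} \cdot 2 \sqrt{7}}{3}}{3357} = \left(4669 + \frac{2 \sqrt{14}}{3}\right) \frac{1}{3357} = \frac{4669}{3357} + \frac{2 \sqrt{14}}{10071}$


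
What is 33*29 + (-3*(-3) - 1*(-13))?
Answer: 979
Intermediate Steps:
33*29 + (-3*(-3) - 1*(-13)) = 957 + (9 + 13) = 957 + 22 = 979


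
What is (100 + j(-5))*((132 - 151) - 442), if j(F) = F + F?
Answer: -41490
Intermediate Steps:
j(F) = 2*F
(100 + j(-5))*((132 - 151) - 442) = (100 + 2*(-5))*((132 - 151) - 442) = (100 - 10)*(-19 - 442) = 90*(-461) = -41490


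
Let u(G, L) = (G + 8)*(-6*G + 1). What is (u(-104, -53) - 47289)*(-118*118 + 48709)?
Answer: -3732047865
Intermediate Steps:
u(G, L) = (1 - 6*G)*(8 + G) (u(G, L) = (8 + G)*(1 - 6*G) = (1 - 6*G)*(8 + G))
(u(-104, -53) - 47289)*(-118*118 + 48709) = ((8 - 47*(-104) - 6*(-104)**2) - 47289)*(-118*118 + 48709) = ((8 + 4888 - 6*10816) - 47289)*(-13924 + 48709) = ((8 + 4888 - 64896) - 47289)*34785 = (-60000 - 47289)*34785 = -107289*34785 = -3732047865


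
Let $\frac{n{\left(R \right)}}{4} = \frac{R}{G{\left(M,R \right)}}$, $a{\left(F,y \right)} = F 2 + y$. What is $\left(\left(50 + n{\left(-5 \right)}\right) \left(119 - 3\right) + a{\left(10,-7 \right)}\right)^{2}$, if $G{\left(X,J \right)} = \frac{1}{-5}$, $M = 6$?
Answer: $303212569$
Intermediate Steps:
$G{\left(X,J \right)} = - \frac{1}{5}$
$a{\left(F,y \right)} = y + 2 F$ ($a{\left(F,y \right)} = 2 F + y = y + 2 F$)
$n{\left(R \right)} = - 20 R$ ($n{\left(R \right)} = 4 \frac{R}{- \frac{1}{5}} = 4 R \left(-5\right) = 4 \left(- 5 R\right) = - 20 R$)
$\left(\left(50 + n{\left(-5 \right)}\right) \left(119 - 3\right) + a{\left(10,-7 \right)}\right)^{2} = \left(\left(50 - -100\right) \left(119 - 3\right) + \left(-7 + 2 \cdot 10\right)\right)^{2} = \left(\left(50 + 100\right) 116 + \left(-7 + 20\right)\right)^{2} = \left(150 \cdot 116 + 13\right)^{2} = \left(17400 + 13\right)^{2} = 17413^{2} = 303212569$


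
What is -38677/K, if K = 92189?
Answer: -38677/92189 ≈ -0.41954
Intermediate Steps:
-38677/K = -38677/92189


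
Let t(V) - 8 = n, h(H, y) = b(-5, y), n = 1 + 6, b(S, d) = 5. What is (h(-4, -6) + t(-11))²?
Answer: 400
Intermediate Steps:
n = 7
h(H, y) = 5
t(V) = 15 (t(V) = 8 + 7 = 15)
(h(-4, -6) + t(-11))² = (5 + 15)² = 20² = 400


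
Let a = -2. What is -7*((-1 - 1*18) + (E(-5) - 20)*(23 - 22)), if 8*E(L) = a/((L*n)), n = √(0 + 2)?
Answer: 273 - 7*√2/40 ≈ 272.75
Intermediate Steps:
n = √2 ≈ 1.4142
E(L) = -√2/(8*L) (E(L) = (-2*√2/(2*L))/8 = (-√2/L)/8 = -√2/(8*L))
-7*((-1 - 1*18) + (E(-5) - 20)*(23 - 22)) = -7*((-1 - 1*18) + (-⅛*√2/(-5) - 20)*(23 - 22)) = -7*((-1 - 18) + (-⅛*√2*(-⅕) - 20)*1) = -7*(-19 + (√2/40 - 20)*1) = -7*(-19 + (-20 + √2/40)*1) = -7*(-19 + (-20 + √2/40)) = -7*(-39 + √2/40) = 273 - 7*√2/40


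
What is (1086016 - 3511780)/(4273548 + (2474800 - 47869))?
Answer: -808588/2233493 ≈ -0.36203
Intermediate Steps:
(1086016 - 3511780)/(4273548 + (2474800 - 47869)) = -2425764/(4273548 + 2426931) = -2425764/6700479 = -2425764*1/6700479 = -808588/2233493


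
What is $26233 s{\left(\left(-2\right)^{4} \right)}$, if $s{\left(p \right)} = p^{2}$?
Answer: $6715648$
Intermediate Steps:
$26233 s{\left(\left(-2\right)^{4} \right)} = 26233 \left(\left(-2\right)^{4}\right)^{2} = 26233 \cdot 16^{2} = 26233 \cdot 256 = 6715648$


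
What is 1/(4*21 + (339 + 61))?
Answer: 1/484 ≈ 0.0020661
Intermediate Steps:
1/(4*21 + (339 + 61)) = 1/(84 + 400) = 1/484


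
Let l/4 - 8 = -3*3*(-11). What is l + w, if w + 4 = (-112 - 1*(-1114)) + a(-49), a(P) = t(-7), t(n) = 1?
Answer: 1427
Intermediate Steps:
a(P) = 1
w = 999 (w = -4 + ((-112 - 1*(-1114)) + 1) = -4 + ((-112 + 1114) + 1) = -4 + (1002 + 1) = -4 + 1003 = 999)
l = 428 (l = 32 + 4*(-3*3*(-11)) = 32 + 4*(-9*(-11)) = 32 + 4*99 = 32 + 396 = 428)
l + w = 428 + 999 = 1427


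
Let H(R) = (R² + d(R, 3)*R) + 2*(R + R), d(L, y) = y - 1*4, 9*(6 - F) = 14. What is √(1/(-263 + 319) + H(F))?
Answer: 11*√17374/252 ≈ 5.7536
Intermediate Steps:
F = 40/9 (F = 6 - ⅑*14 = 6 - 14/9 = 40/9 ≈ 4.4444)
d(L, y) = -4 + y (d(L, y) = y - 4 = -4 + y)
H(R) = R² + 3*R (H(R) = (R² + (-4 + 3)*R) + 2*(R + R) = (R² - R) + 2*(2*R) = (R² - R) + 4*R = R² + 3*R)
√(1/(-263 + 319) + H(F)) = √(1/(-263 + 319) + 40*(3 + 40/9)/9) = √(1/56 + (40/9)*(67/9)) = √(1/56 + 2680/81) = √(150161/4536) = 11*√17374/252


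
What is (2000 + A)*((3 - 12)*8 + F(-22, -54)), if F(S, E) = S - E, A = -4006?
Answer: 80240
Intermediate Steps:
(2000 + A)*((3 - 12)*8 + F(-22, -54)) = (2000 - 4006)*((3 - 12)*8 + (-22 - 1*(-54))) = -2006*(-9*8 + (-22 + 54)) = -2006*(-72 + 32) = -2006*(-40) = 80240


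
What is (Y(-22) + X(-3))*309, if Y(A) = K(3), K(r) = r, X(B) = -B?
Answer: 1854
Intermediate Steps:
Y(A) = 3
(Y(-22) + X(-3))*309 = (3 - 1*(-3))*309 = (3 + 3)*309 = 6*309 = 1854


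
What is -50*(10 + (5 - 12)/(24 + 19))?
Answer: -21150/43 ≈ -491.86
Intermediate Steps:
-50*(10 + (5 - 12)/(24 + 19)) = -50*(10 - 7/43) = -50*423/43 = -21150/43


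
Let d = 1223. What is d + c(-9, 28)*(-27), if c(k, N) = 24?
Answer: 575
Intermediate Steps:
d + c(-9, 28)*(-27) = 1223 + 24*(-27) = 1223 - 648 = 575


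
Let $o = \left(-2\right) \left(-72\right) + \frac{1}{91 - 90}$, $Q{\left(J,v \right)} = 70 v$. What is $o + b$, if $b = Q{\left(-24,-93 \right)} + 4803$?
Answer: $-1562$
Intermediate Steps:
$b = -1707$ ($b = 70 \left(-93\right) + 4803 = -6510 + 4803 = -1707$)
$o = 145$ ($o = 144 + 1^{-1} = 144 + 1 = 145$)
$o + b = 145 - 1707 = -1562$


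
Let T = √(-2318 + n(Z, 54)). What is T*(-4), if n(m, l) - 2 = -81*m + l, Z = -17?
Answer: -4*I*√885 ≈ -119.0*I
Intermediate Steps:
n(m, l) = 2 + l - 81*m (n(m, l) = 2 + (-81*m + l) = 2 + (l - 81*m) = 2 + l - 81*m)
T = I*√885 (T = √(-2318 + (2 + 54 - 81*(-17))) = √(-2318 + (2 + 54 + 1377)) = √(-2318 + 1433) = √(-885) = I*√885 ≈ 29.749*I)
T*(-4) = (I*√885)*(-4) = -4*I*√885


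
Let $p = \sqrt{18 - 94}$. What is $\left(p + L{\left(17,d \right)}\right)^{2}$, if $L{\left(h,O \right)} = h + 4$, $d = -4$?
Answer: $365 + 84 i \sqrt{19} \approx 365.0 + 366.15 i$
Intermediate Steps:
$L{\left(h,O \right)} = 4 + h$
$p = 2 i \sqrt{19}$ ($p = \sqrt{-76} = 2 i \sqrt{19} \approx 8.7178 i$)
$\left(p + L{\left(17,d \right)}\right)^{2} = \left(2 i \sqrt{19} + \left(4 + 17\right)\right)^{2} = \left(2 i \sqrt{19} + 21\right)^{2} = \left(21 + 2 i \sqrt{19}\right)^{2}$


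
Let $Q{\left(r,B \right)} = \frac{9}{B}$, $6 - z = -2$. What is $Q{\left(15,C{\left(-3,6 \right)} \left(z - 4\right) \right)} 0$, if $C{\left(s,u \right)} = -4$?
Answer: $0$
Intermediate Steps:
$z = 8$ ($z = 6 - -2 = 6 + 2 = 8$)
$Q{\left(15,C{\left(-3,6 \right)} \left(z - 4\right) \right)} 0 = \frac{9}{\left(-4\right) \left(8 - 4\right)} 0 = \frac{9}{\left(-4\right) 4} \cdot 0 = \frac{9}{-16} \cdot 0 = 9 \left(- \frac{1}{16}\right) 0 = \left(- \frac{9}{16}\right) 0 = 0$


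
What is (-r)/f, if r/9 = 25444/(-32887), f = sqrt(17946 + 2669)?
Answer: 228996*sqrt(20615)/677965505 ≈ 0.048497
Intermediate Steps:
f = sqrt(20615) ≈ 143.58
r = -228996/32887 (r = 9*(25444/(-32887)) = 9*(25444*(-1/32887)) = 9*(-25444/32887) = -228996/32887 ≈ -6.9631)
(-r)/f = (-1*(-228996/32887))/(sqrt(20615)) = 228996*(sqrt(20615)/20615)/32887 = 228996*sqrt(20615)/677965505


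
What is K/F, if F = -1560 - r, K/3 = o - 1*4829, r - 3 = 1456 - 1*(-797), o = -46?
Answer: 1625/424 ≈ 3.8325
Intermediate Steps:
r = 2256 (r = 3 + (1456 - 1*(-797)) = 3 + (1456 + 797) = 3 + 2253 = 2256)
K = -14625 (K = 3*(-46 - 1*4829) = 3*(-46 - 4829) = 3*(-4875) = -14625)
F = -3816 (F = -1560 - 1*2256 = -1560 - 2256 = -3816)
K/F = -14625/(-3816) = -14625*(-1/3816) = 1625/424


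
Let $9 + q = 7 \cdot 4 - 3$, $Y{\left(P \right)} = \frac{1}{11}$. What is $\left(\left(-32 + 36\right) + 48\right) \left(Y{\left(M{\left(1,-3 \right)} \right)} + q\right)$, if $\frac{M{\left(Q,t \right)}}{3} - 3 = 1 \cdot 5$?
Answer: $\frac{9204}{11} \approx 836.73$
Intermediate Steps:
$M{\left(Q,t \right)} = 24$ ($M{\left(Q,t \right)} = 9 + 3 \cdot 1 \cdot 5 = 9 + 3 \cdot 5 = 9 + 15 = 24$)
$Y{\left(P \right)} = \frac{1}{11}$
$q = 16$ ($q = -9 + \left(7 \cdot 4 - 3\right) = -9 + \left(28 - 3\right) = -9 + 25 = 16$)
$\left(\left(-32 + 36\right) + 48\right) \left(Y{\left(M{\left(1,-3 \right)} \right)} + q\right) = \left(\left(-32 + 36\right) + 48\right) \left(\frac{1}{11} + 16\right) = \left(4 + 48\right) \frac{177}{11} = 52 \cdot \frac{177}{11} = \frac{9204}{11}$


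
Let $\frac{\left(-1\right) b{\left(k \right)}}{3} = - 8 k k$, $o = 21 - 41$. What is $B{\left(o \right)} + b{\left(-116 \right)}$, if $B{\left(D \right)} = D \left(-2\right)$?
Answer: $322984$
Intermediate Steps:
$o = -20$ ($o = 21 - 41 = -20$)
$B{\left(D \right)} = - 2 D$
$b{\left(k \right)} = 24 k^{2}$ ($b{\left(k \right)} = - 3 - 8 k k = - 3 \left(- 8 k^{2}\right) = 24 k^{2}$)
$B{\left(o \right)} + b{\left(-116 \right)} = \left(-2\right) \left(-20\right) + 24 \left(-116\right)^{2} = 40 + 24 \cdot 13456 = 40 + 322944 = 322984$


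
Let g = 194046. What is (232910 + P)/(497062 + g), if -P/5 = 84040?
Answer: -93645/345554 ≈ -0.27100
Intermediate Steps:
P = -420200 (P = -5*84040 = -420200)
(232910 + P)/(497062 + g) = (232910 - 420200)/(497062 + 194046) = -187290/691108 = -187290*1/691108 = -93645/345554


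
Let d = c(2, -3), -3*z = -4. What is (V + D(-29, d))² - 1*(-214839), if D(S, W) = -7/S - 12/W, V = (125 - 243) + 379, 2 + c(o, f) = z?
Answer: 246257203/841 ≈ 2.9281e+5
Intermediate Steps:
z = 4/3 (z = -⅓*(-4) = 4/3 ≈ 1.3333)
c(o, f) = -⅔ (c(o, f) = -2 + 4/3 = -⅔)
d = -⅔ ≈ -0.66667
V = 261 (V = -118 + 379 = 261)
D(S, W) = -12/W - 7/S
(V + D(-29, d))² - 1*(-214839) = (261 + (-12/(-⅔) - 7/(-29)))² - 1*(-214839) = (261 + (-12*(-3/2) - 7*(-1/29)))² + 214839 = (261 + (18 + 7/29))² + 214839 = (261 + 529/29)² + 214839 = (8098/29)² + 214839 = 65577604/841 + 214839 = 246257203/841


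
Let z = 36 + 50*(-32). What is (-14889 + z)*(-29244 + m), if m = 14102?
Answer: 249131326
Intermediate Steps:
z = -1564 (z = 36 - 1600 = -1564)
(-14889 + z)*(-29244 + m) = (-14889 - 1564)*(-29244 + 14102) = -16453*(-15142) = 249131326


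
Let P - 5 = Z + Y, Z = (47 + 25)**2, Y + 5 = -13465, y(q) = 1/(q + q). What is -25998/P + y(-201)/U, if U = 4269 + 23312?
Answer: 41179204085/13116585846 ≈ 3.1395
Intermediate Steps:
y(q) = 1/(2*q)
U = 27581
Y = -13470 (Y = -5 - 13465 = -13470)
Z = 5184 (Z = 72**2 = 5184)
P = -8281 (P = 5 + (5184 - 13470) = 5 - 8286 = -8281)
-25998/P + y(-201)/U = -25998/(-8281) + ((1/2)/(-201))/27581 = -25998*(-1/8281) + ((1/2)*(-1/201))*(1/27581) = 3714/1183 - 1/402*1/27581 = 3714/1183 - 1/11087562 = 41179204085/13116585846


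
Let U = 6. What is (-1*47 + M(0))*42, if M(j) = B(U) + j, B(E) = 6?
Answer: -1722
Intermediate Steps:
M(j) = 6 + j
(-1*47 + M(0))*42 = (-1*47 + (6 + 0))*42 = (-47 + 6)*42 = -41*42 = -1722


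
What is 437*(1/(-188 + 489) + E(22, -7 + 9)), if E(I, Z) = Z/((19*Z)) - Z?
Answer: -255714/301 ≈ -849.55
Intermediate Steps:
E(I, Z) = 1/19 - Z (E(I, Z) = Z*(1/(19*Z)) - Z = 1/19 - Z)
437*(1/(-188 + 489) + E(22, -7 + 9)) = 437*(1/(-188 + 489) + (1/19 - (-7 + 9))) = 437*(1/301 + (1/19 - 1*2)) = 437*(1/301 + (1/19 - 2)) = 437*(1/301 - 37/19) = 437*(-11118/5719) = -255714/301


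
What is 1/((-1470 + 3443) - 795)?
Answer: 1/1178 ≈ 0.00084890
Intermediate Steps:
1/((-1470 + 3443) - 795) = 1/(1973 - 795) = 1/1178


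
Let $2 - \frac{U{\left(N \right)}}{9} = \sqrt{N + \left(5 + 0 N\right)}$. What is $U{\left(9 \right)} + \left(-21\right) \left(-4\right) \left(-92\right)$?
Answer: $-7710 - 9 \sqrt{14} \approx -7743.7$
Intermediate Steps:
$U{\left(N \right)} = 18 - 9 \sqrt{5 + N}$ ($U{\left(N \right)} = 18 - 9 \sqrt{N + \left(5 + 0 N\right)} = 18 - 9 \sqrt{N + \left(5 + 0\right)} = 18 - 9 \sqrt{N + 5} = 18 - 9 \sqrt{5 + N}$)
$U{\left(9 \right)} + \left(-21\right) \left(-4\right) \left(-92\right) = \left(18 - 9 \sqrt{5 + 9}\right) + \left(-21\right) \left(-4\right) \left(-92\right) = \left(18 - 9 \sqrt{14}\right) + 84 \left(-92\right) = \left(18 - 9 \sqrt{14}\right) - 7728 = -7710 - 9 \sqrt{14}$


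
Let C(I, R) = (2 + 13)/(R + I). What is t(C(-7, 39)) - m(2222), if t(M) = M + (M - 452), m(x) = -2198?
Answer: 27951/16 ≈ 1746.9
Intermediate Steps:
C(I, R) = 15/(I + R)
t(M) = -452 + 2*M (t(M) = M + (-452 + M) = -452 + 2*M)
t(C(-7, 39)) - m(2222) = (-452 + 2*(15/(-7 + 39))) - 1*(-2198) = (-452 + 2*(15/32)) + 2198 = (-452 + 15/16) + 2198 = -7217/16 + 2198 = 27951/16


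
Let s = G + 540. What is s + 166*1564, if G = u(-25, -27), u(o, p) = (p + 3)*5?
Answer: 260044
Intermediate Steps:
u(o, p) = 15 + 5*p (u(o, p) = (3 + p)*5 = 15 + 5*p)
G = -120 (G = 15 + 5*(-27) = 15 - 135 = -120)
s = 420 (s = -120 + 540 = 420)
s + 166*1564 = 420 + 166*1564 = 420 + 259624 = 260044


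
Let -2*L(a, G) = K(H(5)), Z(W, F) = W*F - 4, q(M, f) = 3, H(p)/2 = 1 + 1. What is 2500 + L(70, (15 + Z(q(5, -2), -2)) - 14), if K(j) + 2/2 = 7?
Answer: 2497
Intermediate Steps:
H(p) = 4 (H(p) = 2*(1 + 1) = 2*2 = 4)
K(j) = 6 (K(j) = -1 + 7 = 6)
Z(W, F) = -4 + F*W (Z(W, F) = F*W - 4 = -4 + F*W)
L(a, G) = -3 (L(a, G) = -½*6 = -3)
2500 + L(70, (15 + Z(q(5, -2), -2)) - 14) = 2500 - 3 = 2497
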